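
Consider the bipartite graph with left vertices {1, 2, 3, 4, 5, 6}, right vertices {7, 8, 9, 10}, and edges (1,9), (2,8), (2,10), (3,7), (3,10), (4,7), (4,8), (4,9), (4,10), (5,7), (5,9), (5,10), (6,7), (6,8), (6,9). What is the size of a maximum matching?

Step 1: List the neighbors of each left vertex:
  1: 9
  2: 8, 10
  3: 7, 10
  4: 7, 8, 9, 10
  5: 7, 9, 10
  6: 7, 8, 9

Step 2: Greedily match left vertices, then look for augmenting paths:
  Match 1 -- 9
  Match 2 -- 8
  Match 3 -- 7
  Match 4 -- 10
  No augmenting path remains.

Step 3: Verify this is maximum:
  Matching size 4 = min(|L|, |R|) = min(6, 4), which is an upper bound, so this matching is maximum.

Maximum matching: {(1,9), (2,8), (3,7), (4,10)}
Size: 4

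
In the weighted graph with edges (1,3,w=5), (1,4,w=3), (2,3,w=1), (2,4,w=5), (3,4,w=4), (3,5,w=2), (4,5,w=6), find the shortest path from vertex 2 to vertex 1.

Step 1: Build adjacency list with weights:
  1: 3(w=5), 4(w=3)
  2: 3(w=1), 4(w=5)
  3: 1(w=5), 2(w=1), 4(w=4), 5(w=2)
  4: 1(w=3), 2(w=5), 3(w=4), 5(w=6)
  5: 3(w=2), 4(w=6)

Step 2: Apply Dijkstra's algorithm from vertex 2:
  Visit vertex 2 (distance=0)
    Update dist[3] = 1
    Update dist[4] = 5
  Visit vertex 3 (distance=1)
    Update dist[1] = 6
    Update dist[5] = 3
  Visit vertex 5 (distance=3)
  Visit vertex 4 (distance=5)
  Visit vertex 1 (distance=6)

Step 3: Shortest path: 2 -> 3 -> 1
Total weight: 1 + 5 = 6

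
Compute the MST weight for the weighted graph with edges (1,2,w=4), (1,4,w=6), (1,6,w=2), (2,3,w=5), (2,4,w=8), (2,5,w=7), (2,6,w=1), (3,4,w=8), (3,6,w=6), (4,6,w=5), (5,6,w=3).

Apply Kruskal's algorithm (sort edges by weight, add if no cycle):

Sorted edges by weight:
  (2,6) w=1
  (1,6) w=2
  (5,6) w=3
  (1,2) w=4
  (2,3) w=5
  (4,6) w=5
  (1,4) w=6
  (3,6) w=6
  (2,5) w=7
  (2,4) w=8
  (3,4) w=8

Add edge (2,6) w=1 -- no cycle. Running total: 1
Add edge (1,6) w=2 -- no cycle. Running total: 3
Add edge (5,6) w=3 -- no cycle. Running total: 6
Skip edge (1,2) w=4 -- would create cycle
Add edge (2,3) w=5 -- no cycle. Running total: 11
Add edge (4,6) w=5 -- no cycle. Running total: 16

MST edges: (2,6,w=1), (1,6,w=2), (5,6,w=3), (2,3,w=5), (4,6,w=5)
Total MST weight: 1 + 2 + 3 + 5 + 5 = 16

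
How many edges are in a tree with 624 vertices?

A tree on n vertices always has exactly n - 1 edges.
For n = 624: edges = 624 - 1 = 623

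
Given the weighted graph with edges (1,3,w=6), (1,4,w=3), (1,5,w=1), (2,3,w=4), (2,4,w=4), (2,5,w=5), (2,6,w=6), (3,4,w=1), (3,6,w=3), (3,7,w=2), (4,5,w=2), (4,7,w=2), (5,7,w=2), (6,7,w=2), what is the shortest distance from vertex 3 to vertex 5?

Step 1: Build adjacency list with weights:
  1: 3(w=6), 4(w=3), 5(w=1)
  2: 3(w=4), 4(w=4), 5(w=5), 6(w=6)
  3: 1(w=6), 2(w=4), 4(w=1), 6(w=3), 7(w=2)
  4: 1(w=3), 2(w=4), 3(w=1), 5(w=2), 7(w=2)
  5: 1(w=1), 2(w=5), 4(w=2), 7(w=2)
  6: 2(w=6), 3(w=3), 7(w=2)
  7: 3(w=2), 4(w=2), 5(w=2), 6(w=2)

Step 2: Apply Dijkstra's algorithm from vertex 3:
  Visit vertex 3 (distance=0)
    Update dist[1] = 6
    Update dist[2] = 4
    Update dist[4] = 1
    Update dist[6] = 3
    Update dist[7] = 2
  Visit vertex 4 (distance=1)
    Update dist[1] = 4
    Update dist[5] = 3
  Visit vertex 7 (distance=2)
  Visit vertex 5 (distance=3)

Step 3: Shortest path: 3 -> 4 -> 5
Total weight: 1 + 2 = 3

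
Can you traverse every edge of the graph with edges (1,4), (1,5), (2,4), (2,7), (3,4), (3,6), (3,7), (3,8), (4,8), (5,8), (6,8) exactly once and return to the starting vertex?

Step 1: Find the degree of each vertex:
  deg(1) = 2
  deg(2) = 2
  deg(3) = 4
  deg(4) = 4
  deg(5) = 2
  deg(6) = 2
  deg(7) = 2
  deg(8) = 4

Step 2: Count vertices with odd degree:
  All vertices have even degree (0 odd-degree vertices)

Step 3: Apply Euler's theorem:
  - Eulerian circuit exists iff graph is connected and all vertices have even degree
  - Eulerian path exists iff graph is connected and has 0 or 2 odd-degree vertices

Graph is connected with 0 odd-degree vertices.
Both Eulerian circuit and Eulerian path exist.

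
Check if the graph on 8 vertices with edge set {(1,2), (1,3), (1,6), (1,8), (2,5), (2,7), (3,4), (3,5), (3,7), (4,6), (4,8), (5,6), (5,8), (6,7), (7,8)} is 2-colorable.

Step 1: Attempt 2-coloring using BFS:
  Start at vertex 1, assign color 0
  Color vertex 2 with color 1 (neighbor of 1)
  Color vertex 3 with color 1 (neighbor of 1)
  Color vertex 6 with color 1 (neighbor of 1)
  Color vertex 8 with color 1 (neighbor of 1)
  Color vertex 5 with color 0 (neighbor of 2)
  Color vertex 7 with color 0 (neighbor of 2)
  Color vertex 4 with color 0 (neighbor of 3)

Step 2: 2-coloring succeeded. No conflicts found.
  Set A (color 0): {1, 4, 5, 7}
  Set B (color 1): {2, 3, 6, 8}

The graph is bipartite with partition {1, 4, 5, 7}, {2, 3, 6, 8}.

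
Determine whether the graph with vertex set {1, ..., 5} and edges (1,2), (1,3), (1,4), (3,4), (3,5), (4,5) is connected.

Step 1: Build adjacency list from edges:
  1: 2, 3, 4
  2: 1
  3: 1, 4, 5
  4: 1, 3, 5
  5: 3, 4

Step 2: Run BFS/DFS from vertex 1:
  Visited: {1, 2, 3, 4, 5}
  Reached 5 of 5 vertices

Step 3: All 5 vertices reached from vertex 1, so the graph is connected.
Answer: Yes, the graph is connected.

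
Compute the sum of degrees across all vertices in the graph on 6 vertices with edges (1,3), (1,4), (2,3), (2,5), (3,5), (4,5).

Step 1: Count edges incident to each vertex:
  deg(1) = 2 (neighbors: 3, 4)
  deg(2) = 2 (neighbors: 3, 5)
  deg(3) = 3 (neighbors: 1, 2, 5)
  deg(4) = 2 (neighbors: 1, 5)
  deg(5) = 3 (neighbors: 2, 3, 4)
  deg(6) = 0 (neighbors: none)

Step 2: Sum all degrees:
  2 + 2 + 3 + 2 + 3 + 0 = 12

Verification: sum of degrees = 2 * |E| = 2 * 6 = 12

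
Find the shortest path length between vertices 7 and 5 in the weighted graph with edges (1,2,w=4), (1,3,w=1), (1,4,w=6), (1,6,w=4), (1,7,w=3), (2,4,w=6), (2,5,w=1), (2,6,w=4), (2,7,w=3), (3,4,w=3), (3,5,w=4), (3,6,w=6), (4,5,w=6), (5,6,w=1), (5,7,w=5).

Step 1: Build adjacency list with weights:
  1: 2(w=4), 3(w=1), 4(w=6), 6(w=4), 7(w=3)
  2: 1(w=4), 4(w=6), 5(w=1), 6(w=4), 7(w=3)
  3: 1(w=1), 4(w=3), 5(w=4), 6(w=6)
  4: 1(w=6), 2(w=6), 3(w=3), 5(w=6)
  5: 2(w=1), 3(w=4), 4(w=6), 6(w=1), 7(w=5)
  6: 1(w=4), 2(w=4), 3(w=6), 5(w=1)
  7: 1(w=3), 2(w=3), 5(w=5)

Step 2: Apply Dijkstra's algorithm from vertex 7:
  Visit vertex 7 (distance=0)
    Update dist[1] = 3
    Update dist[2] = 3
    Update dist[5] = 5
  Visit vertex 1 (distance=3)
    Update dist[3] = 4
    Update dist[4] = 9
    Update dist[6] = 7
  Visit vertex 2 (distance=3)
    Update dist[5] = 4
  Visit vertex 3 (distance=4)
    Update dist[4] = 7
  Visit vertex 5 (distance=4)
    Update dist[6] = 5

Step 3: Shortest path: 7 -> 2 -> 5
Total weight: 3 + 1 = 4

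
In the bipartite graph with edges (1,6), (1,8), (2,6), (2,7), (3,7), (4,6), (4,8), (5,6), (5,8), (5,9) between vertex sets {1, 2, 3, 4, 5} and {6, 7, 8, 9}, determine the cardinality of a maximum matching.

Step 1: List the neighbors of each left vertex:
  1: 6, 8
  2: 6, 7
  3: 7
  4: 6, 8
  5: 6, 8, 9

Step 2: Greedily match left vertices, then look for augmenting paths:
  Match 1 -- 6
  Match 2 -- 7
  Match 4 -- 8
  Match 5 -- 9
  No augmenting path remains.

Step 3: Verify this is maximum:
  Matching size 4 = min(|L|, |R|) = min(5, 4), which is an upper bound, so this matching is maximum.

Maximum matching: {(1,6), (2,7), (4,8), (5,9)}
Size: 4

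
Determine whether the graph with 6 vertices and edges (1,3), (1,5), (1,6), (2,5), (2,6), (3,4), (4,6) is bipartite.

Step 1: Attempt 2-coloring using BFS:
  Start at vertex 1, assign color 0
  Color vertex 3 with color 1 (neighbor of 1)
  Color vertex 5 with color 1 (neighbor of 1)
  Color vertex 6 with color 1 (neighbor of 1)
  Color vertex 4 with color 0 (neighbor of 3)
  Color vertex 2 with color 0 (neighbor of 5)

Step 2: 2-coloring succeeded. No conflicts found.
  Set A (color 0): {1, 2, 4}
  Set B (color 1): {3, 5, 6}

The graph is bipartite with partition {1, 2, 4}, {3, 5, 6}.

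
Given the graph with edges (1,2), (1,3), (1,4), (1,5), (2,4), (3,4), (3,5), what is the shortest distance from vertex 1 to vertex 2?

Step 1: Build adjacency list:
  1: 2, 3, 4, 5
  2: 1, 4
  3: 1, 4, 5
  4: 1, 2, 3
  5: 1, 3

Step 2: BFS from vertex 1 to find shortest path to 2:
  vertex 2 reached at distance 1

Step 3: Shortest path: 1 -> 2
Path length: 1 edge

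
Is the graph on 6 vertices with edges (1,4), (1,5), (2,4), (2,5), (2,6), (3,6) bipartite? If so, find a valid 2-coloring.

Step 1: Attempt 2-coloring using BFS:
  Start at vertex 1, assign color 0
  Color vertex 4 with color 1 (neighbor of 1)
  Color vertex 5 with color 1 (neighbor of 1)
  Color vertex 2 with color 0 (neighbor of 4)
  Color vertex 6 with color 1 (neighbor of 2)
  Color vertex 3 with color 0 (neighbor of 6)

Step 2: 2-coloring succeeded. No conflicts found.
  Set A (color 0): {1, 2, 3}
  Set B (color 1): {4, 5, 6}

The graph is bipartite with partition {1, 2, 3}, {4, 5, 6}.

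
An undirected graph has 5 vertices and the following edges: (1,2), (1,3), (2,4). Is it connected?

Step 1: Build adjacency list from edges:
  1: 2, 3
  2: 1, 4
  3: 1
  4: 2
  5: (none)

Step 2: Run BFS/DFS from vertex 1:
  Visited: {1, 2, 3, 4}
  Reached 4 of 5 vertices

Step 3: Only 4 of 5 vertices reached. Graph is disconnected.
Connected components: {1, 2, 3, 4}, {5}
Answer: No, the graph is not connected (2 components).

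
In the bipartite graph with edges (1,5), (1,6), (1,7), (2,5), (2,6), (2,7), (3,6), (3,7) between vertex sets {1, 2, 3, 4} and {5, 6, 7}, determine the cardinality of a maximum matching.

Step 1: List the neighbors of each left vertex:
  1: 5, 6, 7
  2: 5, 6, 7
  3: 6, 7
  4: (none)

Step 2: Greedily match left vertices, then look for augmenting paths:
  Match 1 -- 5
  Match 2 -- 6
  Match 3 -- 7
  No augmenting path remains.

Step 3: Verify this is maximum:
  Matching size 3 = min(|L|, |R|) = min(4, 3), which is an upper bound, so this matching is maximum.

Maximum matching: {(1,5), (2,6), (3,7)}
Size: 3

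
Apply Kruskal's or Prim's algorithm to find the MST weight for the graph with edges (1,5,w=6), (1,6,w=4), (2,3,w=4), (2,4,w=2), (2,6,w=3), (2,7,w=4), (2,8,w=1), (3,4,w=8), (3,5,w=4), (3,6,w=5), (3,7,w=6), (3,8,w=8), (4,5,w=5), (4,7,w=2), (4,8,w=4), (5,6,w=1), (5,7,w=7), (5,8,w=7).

Apply Kruskal's algorithm (sort edges by weight, add if no cycle):

Sorted edges by weight:
  (2,8) w=1
  (5,6) w=1
  (2,4) w=2
  (4,7) w=2
  (2,6) w=3
  (1,6) w=4
  (2,3) w=4
  (2,7) w=4
  (3,5) w=4
  (4,8) w=4
  (3,6) w=5
  (4,5) w=5
  (1,5) w=6
  (3,7) w=6
  (5,7) w=7
  (5,8) w=7
  (3,4) w=8
  (3,8) w=8

Add edge (2,8) w=1 -- no cycle. Running total: 1
Add edge (5,6) w=1 -- no cycle. Running total: 2
Add edge (2,4) w=2 -- no cycle. Running total: 4
Add edge (4,7) w=2 -- no cycle. Running total: 6
Add edge (2,6) w=3 -- no cycle. Running total: 9
Add edge (1,6) w=4 -- no cycle. Running total: 13
Add edge (2,3) w=4 -- no cycle. Running total: 17

MST edges: (2,8,w=1), (5,6,w=1), (2,4,w=2), (4,7,w=2), (2,6,w=3), (1,6,w=4), (2,3,w=4)
Total MST weight: 1 + 1 + 2 + 2 + 3 + 4 + 4 = 17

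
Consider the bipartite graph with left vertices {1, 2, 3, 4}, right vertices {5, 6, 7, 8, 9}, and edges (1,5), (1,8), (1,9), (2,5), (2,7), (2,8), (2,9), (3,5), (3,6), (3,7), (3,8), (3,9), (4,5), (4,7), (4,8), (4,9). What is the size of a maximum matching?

Step 1: List the neighbors of each left vertex:
  1: 5, 8, 9
  2: 5, 7, 8, 9
  3: 5, 6, 7, 8, 9
  4: 5, 7, 8, 9

Step 2: Greedily match left vertices, then look for augmenting paths:
  Match 1 -- 5
  Match 2 -- 7
  Match 3 -- 6
  Match 4 -- 8
  No augmenting path remains.

Step 3: Verify this is maximum:
  Matching size 4 = min(|L|, |R|) = min(4, 5), which is an upper bound, so this matching is maximum.

Maximum matching: {(1,5), (2,7), (3,6), (4,8)}
Size: 4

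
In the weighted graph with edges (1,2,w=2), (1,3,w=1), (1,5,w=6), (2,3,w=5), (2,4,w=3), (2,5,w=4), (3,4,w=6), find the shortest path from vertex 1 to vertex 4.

Step 1: Build adjacency list with weights:
  1: 2(w=2), 3(w=1), 5(w=6)
  2: 1(w=2), 3(w=5), 4(w=3), 5(w=4)
  3: 1(w=1), 2(w=5), 4(w=6)
  4: 2(w=3), 3(w=6)
  5: 1(w=6), 2(w=4)

Step 2: Apply Dijkstra's algorithm from vertex 1:
  Visit vertex 1 (distance=0)
    Update dist[2] = 2
    Update dist[3] = 1
    Update dist[5] = 6
  Visit vertex 3 (distance=1)
    Update dist[4] = 7
  Visit vertex 2 (distance=2)
    Update dist[4] = 5
  Visit vertex 4 (distance=5)

Step 3: Shortest path: 1 -> 2 -> 4
Total weight: 2 + 3 = 5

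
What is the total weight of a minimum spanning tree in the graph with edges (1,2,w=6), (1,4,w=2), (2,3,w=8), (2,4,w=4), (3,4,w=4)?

Apply Kruskal's algorithm (sort edges by weight, add if no cycle):

Sorted edges by weight:
  (1,4) w=2
  (2,4) w=4
  (3,4) w=4
  (1,2) w=6
  (2,3) w=8

Add edge (1,4) w=2 -- no cycle. Running total: 2
Add edge (2,4) w=4 -- no cycle. Running total: 6
Add edge (3,4) w=4 -- no cycle. Running total: 10

MST edges: (1,4,w=2), (2,4,w=4), (3,4,w=4)
Total MST weight: 2 + 4 + 4 = 10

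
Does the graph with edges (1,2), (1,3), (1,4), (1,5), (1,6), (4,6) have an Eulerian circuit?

Step 1: Find the degree of each vertex:
  deg(1) = 5
  deg(2) = 1
  deg(3) = 1
  deg(4) = 2
  deg(5) = 1
  deg(6) = 2

Step 2: Count vertices with odd degree:
  Odd-degree vertices: 1, 2, 3, 5 (4 total)

Step 3: Apply Euler's theorem:
  - Eulerian circuit exists iff graph is connected and all vertices have even degree
  - Eulerian path exists iff graph is connected and has 0 or 2 odd-degree vertices

Graph has 4 odd-degree vertices (need 0 or 2).
Neither Eulerian path nor Eulerian circuit exists.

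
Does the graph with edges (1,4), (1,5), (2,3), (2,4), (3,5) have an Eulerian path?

Step 1: Find the degree of each vertex:
  deg(1) = 2
  deg(2) = 2
  deg(3) = 2
  deg(4) = 2
  deg(5) = 2

Step 2: Count vertices with odd degree:
  All vertices have even degree (0 odd-degree vertices)

Step 3: Apply Euler's theorem:
  - Eulerian circuit exists iff graph is connected and all vertices have even degree
  - Eulerian path exists iff graph is connected and has 0 or 2 odd-degree vertices

Graph is connected with 0 odd-degree vertices.
Both Eulerian circuit and Eulerian path exist.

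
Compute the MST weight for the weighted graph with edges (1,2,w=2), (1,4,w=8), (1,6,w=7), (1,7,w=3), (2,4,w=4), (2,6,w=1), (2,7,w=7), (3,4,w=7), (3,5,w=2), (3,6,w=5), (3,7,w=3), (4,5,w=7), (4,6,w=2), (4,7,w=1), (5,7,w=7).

Apply Kruskal's algorithm (sort edges by weight, add if no cycle):

Sorted edges by weight:
  (2,6) w=1
  (4,7) w=1
  (1,2) w=2
  (3,5) w=2
  (4,6) w=2
  (1,7) w=3
  (3,7) w=3
  (2,4) w=4
  (3,6) w=5
  (1,6) w=7
  (2,7) w=7
  (3,4) w=7
  (4,5) w=7
  (5,7) w=7
  (1,4) w=8

Add edge (2,6) w=1 -- no cycle. Running total: 1
Add edge (4,7) w=1 -- no cycle. Running total: 2
Add edge (1,2) w=2 -- no cycle. Running total: 4
Add edge (3,5) w=2 -- no cycle. Running total: 6
Add edge (4,6) w=2 -- no cycle. Running total: 8
Skip edge (1,7) w=3 -- would create cycle
Add edge (3,7) w=3 -- no cycle. Running total: 11

MST edges: (2,6,w=1), (4,7,w=1), (1,2,w=2), (3,5,w=2), (4,6,w=2), (3,7,w=3)
Total MST weight: 1 + 1 + 2 + 2 + 2 + 3 = 11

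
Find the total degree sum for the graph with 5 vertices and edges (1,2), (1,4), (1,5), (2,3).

Step 1: Count edges incident to each vertex:
  deg(1) = 3 (neighbors: 2, 4, 5)
  deg(2) = 2 (neighbors: 1, 3)
  deg(3) = 1 (neighbors: 2)
  deg(4) = 1 (neighbors: 1)
  deg(5) = 1 (neighbors: 1)

Step 2: Sum all degrees:
  3 + 2 + 1 + 1 + 1 = 8

Verification: sum of degrees = 2 * |E| = 2 * 4 = 8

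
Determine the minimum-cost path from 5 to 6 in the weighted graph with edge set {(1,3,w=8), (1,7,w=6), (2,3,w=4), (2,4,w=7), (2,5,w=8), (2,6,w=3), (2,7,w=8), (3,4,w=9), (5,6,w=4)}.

Step 1: Build adjacency list with weights:
  1: 3(w=8), 7(w=6)
  2: 3(w=4), 4(w=7), 5(w=8), 6(w=3), 7(w=8)
  3: 1(w=8), 2(w=4), 4(w=9)
  4: 2(w=7), 3(w=9)
  5: 2(w=8), 6(w=4)
  6: 2(w=3), 5(w=4)
  7: 1(w=6), 2(w=8)

Step 2: Apply Dijkstra's algorithm from vertex 5:
  Visit vertex 5 (distance=0)
    Update dist[2] = 8
    Update dist[6] = 4
  Visit vertex 6 (distance=4)
    Update dist[2] = 7

Step 3: Shortest path: 5 -> 6
Total weight: 4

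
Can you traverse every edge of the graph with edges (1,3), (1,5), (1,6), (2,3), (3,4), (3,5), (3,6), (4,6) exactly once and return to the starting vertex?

Step 1: Find the degree of each vertex:
  deg(1) = 3
  deg(2) = 1
  deg(3) = 5
  deg(4) = 2
  deg(5) = 2
  deg(6) = 3

Step 2: Count vertices with odd degree:
  Odd-degree vertices: 1, 2, 3, 6 (4 total)

Step 3: Apply Euler's theorem:
  - Eulerian circuit exists iff graph is connected and all vertices have even degree
  - Eulerian path exists iff graph is connected and has 0 or 2 odd-degree vertices

Graph has 4 odd-degree vertices (need 0 or 2).
Neither Eulerian path nor Eulerian circuit exists.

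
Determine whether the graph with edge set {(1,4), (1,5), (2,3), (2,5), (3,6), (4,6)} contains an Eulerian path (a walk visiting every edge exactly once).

Step 1: Find the degree of each vertex:
  deg(1) = 2
  deg(2) = 2
  deg(3) = 2
  deg(4) = 2
  deg(5) = 2
  deg(6) = 2

Step 2: Count vertices with odd degree:
  All vertices have even degree (0 odd-degree vertices)

Step 3: Apply Euler's theorem:
  - Eulerian circuit exists iff graph is connected and all vertices have even degree
  - Eulerian path exists iff graph is connected and has 0 or 2 odd-degree vertices

Graph is connected with 0 odd-degree vertices.
Both Eulerian circuit and Eulerian path exist.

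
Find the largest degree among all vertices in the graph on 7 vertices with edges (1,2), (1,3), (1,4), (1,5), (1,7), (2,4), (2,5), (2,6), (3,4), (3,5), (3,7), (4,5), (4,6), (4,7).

Step 1: Count edges incident to each vertex:
  deg(1) = 5 (neighbors: 2, 3, 4, 5, 7)
  deg(2) = 4 (neighbors: 1, 4, 5, 6)
  deg(3) = 4 (neighbors: 1, 4, 5, 7)
  deg(4) = 6 (neighbors: 1, 2, 3, 5, 6, 7)
  deg(5) = 4 (neighbors: 1, 2, 3, 4)
  deg(6) = 2 (neighbors: 2, 4)
  deg(7) = 3 (neighbors: 1, 3, 4)

Step 2: Find maximum:
  max(5, 4, 4, 6, 4, 2, 3) = 6 (vertex 4)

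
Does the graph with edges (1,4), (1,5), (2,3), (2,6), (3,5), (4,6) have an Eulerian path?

Step 1: Find the degree of each vertex:
  deg(1) = 2
  deg(2) = 2
  deg(3) = 2
  deg(4) = 2
  deg(5) = 2
  deg(6) = 2

Step 2: Count vertices with odd degree:
  All vertices have even degree (0 odd-degree vertices)

Step 3: Apply Euler's theorem:
  - Eulerian circuit exists iff graph is connected and all vertices have even degree
  - Eulerian path exists iff graph is connected and has 0 or 2 odd-degree vertices

Graph is connected with 0 odd-degree vertices.
Both Eulerian circuit and Eulerian path exist.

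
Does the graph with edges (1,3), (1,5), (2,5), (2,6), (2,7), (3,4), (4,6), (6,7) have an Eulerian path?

Step 1: Find the degree of each vertex:
  deg(1) = 2
  deg(2) = 3
  deg(3) = 2
  deg(4) = 2
  deg(5) = 2
  deg(6) = 3
  deg(7) = 2

Step 2: Count vertices with odd degree:
  Odd-degree vertices: 2, 6 (2 total)

Step 3: Apply Euler's theorem:
  - Eulerian circuit exists iff graph is connected and all vertices have even degree
  - Eulerian path exists iff graph is connected and has 0 or 2 odd-degree vertices

Graph is connected with exactly 2 odd-degree vertices (2, 6).
Eulerian path exists (starting and ending at the odd-degree vertices), but no Eulerian circuit.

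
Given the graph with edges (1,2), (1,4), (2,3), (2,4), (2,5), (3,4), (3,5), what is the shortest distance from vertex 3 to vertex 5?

Step 1: Build adjacency list:
  1: 2, 4
  2: 1, 3, 4, 5
  3: 2, 4, 5
  4: 1, 2, 3
  5: 2, 3

Step 2: BFS from vertex 3 to find shortest path to 5:
  vertex 2 reached at distance 1
  vertex 4 reached at distance 1
  vertex 5 reached at distance 1

Step 3: Shortest path: 3 -> 5
Path length: 1 edge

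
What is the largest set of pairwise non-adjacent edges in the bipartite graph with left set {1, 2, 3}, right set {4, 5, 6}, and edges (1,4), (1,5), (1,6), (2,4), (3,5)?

Step 1: List the neighbors of each left vertex:
  1: 4, 5, 6
  2: 4
  3: 5

Step 2: Greedily match left vertices, then look for augmenting paths:
  Match 1 -- 6
  Match 2 -- 4
  Match 3 -- 5
  No augmenting path remains.

Step 3: Verify this is maximum:
  Matching size 3 = min(|L|, |R|) = min(3, 3), which is an upper bound, so this matching is maximum.

Maximum matching: {(1,6), (2,4), (3,5)}
Size: 3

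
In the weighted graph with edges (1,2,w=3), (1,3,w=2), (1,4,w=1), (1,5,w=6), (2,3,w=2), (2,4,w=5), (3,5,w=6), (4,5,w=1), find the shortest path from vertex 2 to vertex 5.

Step 1: Build adjacency list with weights:
  1: 2(w=3), 3(w=2), 4(w=1), 5(w=6)
  2: 1(w=3), 3(w=2), 4(w=5)
  3: 1(w=2), 2(w=2), 5(w=6)
  4: 1(w=1), 2(w=5), 5(w=1)
  5: 1(w=6), 3(w=6), 4(w=1)

Step 2: Apply Dijkstra's algorithm from vertex 2:
  Visit vertex 2 (distance=0)
    Update dist[1] = 3
    Update dist[3] = 2
    Update dist[4] = 5
  Visit vertex 3 (distance=2)
    Update dist[5] = 8
  Visit vertex 1 (distance=3)
    Update dist[4] = 4
  Visit vertex 4 (distance=4)
    Update dist[5] = 5
  Visit vertex 5 (distance=5)

Step 3: Shortest path: 2 -> 1 -> 4 -> 5
Total weight: 3 + 1 + 1 = 5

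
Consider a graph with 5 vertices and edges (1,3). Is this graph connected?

Step 1: Build adjacency list from edges:
  1: 3
  2: (none)
  3: 1
  4: (none)
  5: (none)

Step 2: Run BFS/DFS from vertex 1:
  Visited: {1, 3}
  Reached 2 of 5 vertices

Step 3: Only 2 of 5 vertices reached. Graph is disconnected.
Connected components: {1, 3}, {2}, {4}, {5}
Answer: No, the graph is not connected (4 components).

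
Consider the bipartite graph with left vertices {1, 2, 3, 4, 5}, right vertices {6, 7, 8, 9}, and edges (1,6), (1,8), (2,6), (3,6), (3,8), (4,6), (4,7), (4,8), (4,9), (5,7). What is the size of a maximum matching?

Step 1: List the neighbors of each left vertex:
  1: 6, 8
  2: 6
  3: 6, 8
  4: 6, 7, 8, 9
  5: 7

Step 2: Greedily match left vertices, then look for augmenting paths:
  Match 1 -- 6
  Match 3 -- 8
  Match 4 -- 9
  Match 5 -- 7
  No augmenting path remains.

Step 3: Verify this is maximum:
  Matching size 4 = min(|L|, |R|) = min(5, 4), which is an upper bound, so this matching is maximum.

Maximum matching: {(1,6), (3,8), (4,9), (5,7)}
Size: 4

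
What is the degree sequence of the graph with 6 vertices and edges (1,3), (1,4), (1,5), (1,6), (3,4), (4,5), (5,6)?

Step 1: Count edges incident to each vertex:
  deg(1) = 4 (neighbors: 3, 4, 5, 6)
  deg(2) = 0 (neighbors: none)
  deg(3) = 2 (neighbors: 1, 4)
  deg(4) = 3 (neighbors: 1, 3, 5)
  deg(5) = 3 (neighbors: 1, 4, 6)
  deg(6) = 2 (neighbors: 1, 5)

Step 2: Sort degrees in non-increasing order:
  Degrees: [4, 0, 2, 3, 3, 2] -> sorted: [4, 3, 3, 2, 2, 0]

Degree sequence: [4, 3, 3, 2, 2, 0]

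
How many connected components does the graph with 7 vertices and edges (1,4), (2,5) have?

Step 1: Build adjacency list from edges:
  1: 4
  2: 5
  3: (none)
  4: 1
  5: 2
  6: (none)
  7: (none)

Step 2: Run BFS/DFS from vertex 1:
  Visited: {1, 4}
  Reached 2 of 7 vertices

Step 3: Only 2 of 7 vertices reached. Graph is disconnected.
Connected components: {1, 4}, {2, 5}, {3}, {6}, {7}
Number of connected components: 5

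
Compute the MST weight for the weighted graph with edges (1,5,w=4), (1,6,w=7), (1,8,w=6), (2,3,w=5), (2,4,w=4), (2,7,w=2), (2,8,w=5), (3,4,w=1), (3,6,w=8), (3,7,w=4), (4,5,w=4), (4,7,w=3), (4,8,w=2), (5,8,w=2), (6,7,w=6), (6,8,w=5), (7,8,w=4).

Apply Kruskal's algorithm (sort edges by weight, add if no cycle):

Sorted edges by weight:
  (3,4) w=1
  (2,7) w=2
  (4,8) w=2
  (5,8) w=2
  (4,7) w=3
  (1,5) w=4
  (2,4) w=4
  (3,7) w=4
  (4,5) w=4
  (7,8) w=4
  (2,8) w=5
  (2,3) w=5
  (6,8) w=5
  (1,8) w=6
  (6,7) w=6
  (1,6) w=7
  (3,6) w=8

Add edge (3,4) w=1 -- no cycle. Running total: 1
Add edge (2,7) w=2 -- no cycle. Running total: 3
Add edge (4,8) w=2 -- no cycle. Running total: 5
Add edge (5,8) w=2 -- no cycle. Running total: 7
Add edge (4,7) w=3 -- no cycle. Running total: 10
Add edge (1,5) w=4 -- no cycle. Running total: 14
Skip edge (2,4) w=4 -- would create cycle
Skip edge (3,7) w=4 -- would create cycle
Skip edge (4,5) w=4 -- would create cycle
Skip edge (7,8) w=4 -- would create cycle
Skip edge (2,8) w=5 -- would create cycle
Skip edge (2,3) w=5 -- would create cycle
Add edge (6,8) w=5 -- no cycle. Running total: 19

MST edges: (3,4,w=1), (2,7,w=2), (4,8,w=2), (5,8,w=2), (4,7,w=3), (1,5,w=4), (6,8,w=5)
Total MST weight: 1 + 2 + 2 + 2 + 3 + 4 + 5 = 19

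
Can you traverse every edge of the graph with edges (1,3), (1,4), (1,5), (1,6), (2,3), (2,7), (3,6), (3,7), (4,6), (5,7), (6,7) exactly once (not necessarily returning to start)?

Step 1: Find the degree of each vertex:
  deg(1) = 4
  deg(2) = 2
  deg(3) = 4
  deg(4) = 2
  deg(5) = 2
  deg(6) = 4
  deg(7) = 4

Step 2: Count vertices with odd degree:
  All vertices have even degree (0 odd-degree vertices)

Step 3: Apply Euler's theorem:
  - Eulerian circuit exists iff graph is connected and all vertices have even degree
  - Eulerian path exists iff graph is connected and has 0 or 2 odd-degree vertices

Graph is connected with 0 odd-degree vertices.
Both Eulerian circuit and Eulerian path exist.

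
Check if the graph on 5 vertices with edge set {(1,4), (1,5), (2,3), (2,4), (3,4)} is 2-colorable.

Step 1: Attempt 2-coloring using BFS:
  Start at vertex 1, assign color 0
  Color vertex 4 with color 1 (neighbor of 1)
  Color vertex 5 with color 1 (neighbor of 1)
  Color vertex 2 with color 0 (neighbor of 4)
  Color vertex 3 with color 0 (neighbor of 4)

Step 2: Conflict found! Vertices 2 and 3 are adjacent but have the same color.
This means the graph contains an odd cycle.

The graph is NOT bipartite.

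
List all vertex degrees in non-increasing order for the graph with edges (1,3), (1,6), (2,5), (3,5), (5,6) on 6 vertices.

Step 1: Count edges incident to each vertex:
  deg(1) = 2 (neighbors: 3, 6)
  deg(2) = 1 (neighbors: 5)
  deg(3) = 2 (neighbors: 1, 5)
  deg(4) = 0 (neighbors: none)
  deg(5) = 3 (neighbors: 2, 3, 6)
  deg(6) = 2 (neighbors: 1, 5)

Step 2: Sort degrees in non-increasing order:
  Degrees: [2, 1, 2, 0, 3, 2] -> sorted: [3, 2, 2, 2, 1, 0]

Degree sequence: [3, 2, 2, 2, 1, 0]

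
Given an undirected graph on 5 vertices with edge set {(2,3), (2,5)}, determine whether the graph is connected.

Step 1: Build adjacency list from edges:
  1: (none)
  2: 3, 5
  3: 2
  4: (none)
  5: 2

Step 2: Run BFS/DFS from vertex 1:
  Visited: {1}
  Reached 1 of 5 vertices

Step 3: Only 1 of 5 vertices reached. Graph is disconnected.
Connected components: {1}, {2, 3, 5}, {4}
Answer: No, the graph is not connected (3 components).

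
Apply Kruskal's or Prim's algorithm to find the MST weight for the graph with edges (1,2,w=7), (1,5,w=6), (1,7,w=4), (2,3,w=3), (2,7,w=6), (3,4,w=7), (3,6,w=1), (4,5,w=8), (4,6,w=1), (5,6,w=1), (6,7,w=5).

Apply Kruskal's algorithm (sort edges by weight, add if no cycle):

Sorted edges by weight:
  (3,6) w=1
  (4,6) w=1
  (5,6) w=1
  (2,3) w=3
  (1,7) w=4
  (6,7) w=5
  (1,5) w=6
  (2,7) w=6
  (1,2) w=7
  (3,4) w=7
  (4,5) w=8

Add edge (3,6) w=1 -- no cycle. Running total: 1
Add edge (4,6) w=1 -- no cycle. Running total: 2
Add edge (5,6) w=1 -- no cycle. Running total: 3
Add edge (2,3) w=3 -- no cycle. Running total: 6
Add edge (1,7) w=4 -- no cycle. Running total: 10
Add edge (6,7) w=5 -- no cycle. Running total: 15

MST edges: (3,6,w=1), (4,6,w=1), (5,6,w=1), (2,3,w=3), (1,7,w=4), (6,7,w=5)
Total MST weight: 1 + 1 + 1 + 3 + 4 + 5 = 15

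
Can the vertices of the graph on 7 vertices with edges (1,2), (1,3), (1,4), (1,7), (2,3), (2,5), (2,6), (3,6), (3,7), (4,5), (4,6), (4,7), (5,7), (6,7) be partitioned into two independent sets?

Step 1: Attempt 2-coloring using BFS:
  Start at vertex 1, assign color 0
  Color vertex 2 with color 1 (neighbor of 1)
  Color vertex 3 with color 1 (neighbor of 1)
  Color vertex 4 with color 1 (neighbor of 1)
  Color vertex 7 with color 1 (neighbor of 1)

Step 2: Conflict found! Vertices 2 and 3 are adjacent but have the same color.
This means the graph contains an odd cycle.

The graph is NOT bipartite.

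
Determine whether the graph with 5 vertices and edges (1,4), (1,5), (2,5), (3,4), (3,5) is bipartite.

Step 1: Attempt 2-coloring using BFS:
  Start at vertex 1, assign color 0
  Color vertex 4 with color 1 (neighbor of 1)
  Color vertex 5 with color 1 (neighbor of 1)
  Color vertex 3 with color 0 (neighbor of 4)
  Color vertex 2 with color 0 (neighbor of 5)

Step 2: 2-coloring succeeded. No conflicts found.
  Set A (color 0): {1, 2, 3}
  Set B (color 1): {4, 5}

The graph is bipartite with partition {1, 2, 3}, {4, 5}.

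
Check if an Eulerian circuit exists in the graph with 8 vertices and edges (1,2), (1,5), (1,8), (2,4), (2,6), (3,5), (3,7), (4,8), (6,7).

Step 1: Find the degree of each vertex:
  deg(1) = 3
  deg(2) = 3
  deg(3) = 2
  deg(4) = 2
  deg(5) = 2
  deg(6) = 2
  deg(7) = 2
  deg(8) = 2

Step 2: Count vertices with odd degree:
  Odd-degree vertices: 1, 2 (2 total)

Step 3: Apply Euler's theorem:
  - Eulerian circuit exists iff graph is connected and all vertices have even degree
  - Eulerian path exists iff graph is connected and has 0 or 2 odd-degree vertices

Graph is connected with exactly 2 odd-degree vertices (1, 2).
Eulerian path exists (starting and ending at the odd-degree vertices), but no Eulerian circuit.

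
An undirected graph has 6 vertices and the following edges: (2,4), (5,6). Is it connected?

Step 1: Build adjacency list from edges:
  1: (none)
  2: 4
  3: (none)
  4: 2
  5: 6
  6: 5

Step 2: Run BFS/DFS from vertex 1:
  Visited: {1}
  Reached 1 of 6 vertices

Step 3: Only 1 of 6 vertices reached. Graph is disconnected.
Connected components: {1}, {2, 4}, {3}, {5, 6}
Answer: No, the graph is not connected (4 components).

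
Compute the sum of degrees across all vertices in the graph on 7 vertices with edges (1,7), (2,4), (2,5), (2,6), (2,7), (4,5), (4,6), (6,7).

Step 1: Count edges incident to each vertex:
  deg(1) = 1 (neighbors: 7)
  deg(2) = 4 (neighbors: 4, 5, 6, 7)
  deg(3) = 0 (neighbors: none)
  deg(4) = 3 (neighbors: 2, 5, 6)
  deg(5) = 2 (neighbors: 2, 4)
  deg(6) = 3 (neighbors: 2, 4, 7)
  deg(7) = 3 (neighbors: 1, 2, 6)

Step 2: Sum all degrees:
  1 + 4 + 0 + 3 + 2 + 3 + 3 = 16

Verification: sum of degrees = 2 * |E| = 2 * 8 = 16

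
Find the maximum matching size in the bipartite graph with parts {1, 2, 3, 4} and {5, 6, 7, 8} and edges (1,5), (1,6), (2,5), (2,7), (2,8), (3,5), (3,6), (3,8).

Step 1: List the neighbors of each left vertex:
  1: 5, 6
  2: 5, 7, 8
  3: 5, 6, 8
  4: (none)

Step 2: Greedily match left vertices, then look for augmenting paths:
  Match 1 -- 5
  Match 2 -- 7
  Match 3 -- 6
  No augmenting path remains.

Step 3: Verify this is maximum:
  Matching has size 3. The vertex set {1, 2, 3} covers every edge and has size 3; any matching has at most one edge per cover vertex, so 3 is maximum (König's theorem).

Maximum matching: {(1,5), (2,7), (3,6)}
Size: 3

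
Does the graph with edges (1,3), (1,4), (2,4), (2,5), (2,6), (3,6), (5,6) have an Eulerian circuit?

Step 1: Find the degree of each vertex:
  deg(1) = 2
  deg(2) = 3
  deg(3) = 2
  deg(4) = 2
  deg(5) = 2
  deg(6) = 3

Step 2: Count vertices with odd degree:
  Odd-degree vertices: 2, 6 (2 total)

Step 3: Apply Euler's theorem:
  - Eulerian circuit exists iff graph is connected and all vertices have even degree
  - Eulerian path exists iff graph is connected and has 0 or 2 odd-degree vertices

Graph is connected with exactly 2 odd-degree vertices (2, 6).
Eulerian path exists (starting and ending at the odd-degree vertices), but no Eulerian circuit.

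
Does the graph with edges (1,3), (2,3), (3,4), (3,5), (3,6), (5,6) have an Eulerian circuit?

Step 1: Find the degree of each vertex:
  deg(1) = 1
  deg(2) = 1
  deg(3) = 5
  deg(4) = 1
  deg(5) = 2
  deg(6) = 2

Step 2: Count vertices with odd degree:
  Odd-degree vertices: 1, 2, 3, 4 (4 total)

Step 3: Apply Euler's theorem:
  - Eulerian circuit exists iff graph is connected and all vertices have even degree
  - Eulerian path exists iff graph is connected and has 0 or 2 odd-degree vertices

Graph has 4 odd-degree vertices (need 0 or 2).
Neither Eulerian path nor Eulerian circuit exists.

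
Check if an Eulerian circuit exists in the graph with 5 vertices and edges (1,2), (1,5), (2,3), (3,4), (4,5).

Step 1: Find the degree of each vertex:
  deg(1) = 2
  deg(2) = 2
  deg(3) = 2
  deg(4) = 2
  deg(5) = 2

Step 2: Count vertices with odd degree:
  All vertices have even degree (0 odd-degree vertices)

Step 3: Apply Euler's theorem:
  - Eulerian circuit exists iff graph is connected and all vertices have even degree
  - Eulerian path exists iff graph is connected and has 0 or 2 odd-degree vertices

Graph is connected with 0 odd-degree vertices.
Both Eulerian circuit and Eulerian path exist.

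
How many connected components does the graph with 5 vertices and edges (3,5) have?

Step 1: Build adjacency list from edges:
  1: (none)
  2: (none)
  3: 5
  4: (none)
  5: 3

Step 2: Run BFS/DFS from vertex 1:
  Visited: {1}
  Reached 1 of 5 vertices

Step 3: Only 1 of 5 vertices reached. Graph is disconnected.
Connected components: {1}, {2}, {3, 5}, {4}
Number of connected components: 4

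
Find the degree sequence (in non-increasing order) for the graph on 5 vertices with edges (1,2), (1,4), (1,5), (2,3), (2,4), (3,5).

Step 1: Count edges incident to each vertex:
  deg(1) = 3 (neighbors: 2, 4, 5)
  deg(2) = 3 (neighbors: 1, 3, 4)
  deg(3) = 2 (neighbors: 2, 5)
  deg(4) = 2 (neighbors: 1, 2)
  deg(5) = 2 (neighbors: 1, 3)

Step 2: Sort degrees in non-increasing order:
  Degrees: [3, 3, 2, 2, 2] -> sorted: [3, 3, 2, 2, 2]

Degree sequence: [3, 3, 2, 2, 2]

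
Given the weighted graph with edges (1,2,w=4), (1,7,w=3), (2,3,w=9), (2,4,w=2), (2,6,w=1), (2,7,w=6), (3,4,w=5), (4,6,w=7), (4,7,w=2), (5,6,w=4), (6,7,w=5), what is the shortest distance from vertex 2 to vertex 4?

Step 1: Build adjacency list with weights:
  1: 2(w=4), 7(w=3)
  2: 1(w=4), 3(w=9), 4(w=2), 6(w=1), 7(w=6)
  3: 2(w=9), 4(w=5)
  4: 2(w=2), 3(w=5), 6(w=7), 7(w=2)
  5: 6(w=4)
  6: 2(w=1), 4(w=7), 5(w=4), 7(w=5)
  7: 1(w=3), 2(w=6), 4(w=2), 6(w=5)

Step 2: Apply Dijkstra's algorithm from vertex 2:
  Visit vertex 2 (distance=0)
    Update dist[1] = 4
    Update dist[3] = 9
    Update dist[4] = 2
    Update dist[6] = 1
    Update dist[7] = 6
  Visit vertex 6 (distance=1)
    Update dist[5] = 5
  Visit vertex 4 (distance=2)
    Update dist[3] = 7
    Update dist[7] = 4

Step 3: Shortest path: 2 -> 4
Total weight: 2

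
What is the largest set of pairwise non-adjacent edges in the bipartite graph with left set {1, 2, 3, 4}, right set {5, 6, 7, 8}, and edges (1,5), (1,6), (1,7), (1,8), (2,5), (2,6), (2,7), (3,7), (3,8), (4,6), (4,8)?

Step 1: List the neighbors of each left vertex:
  1: 5, 6, 7, 8
  2: 5, 6, 7
  3: 7, 8
  4: 6, 8

Step 2: Greedily match left vertices, then look for augmenting paths:
  Match 1 -- 5
  Match 2 -- 6
  Match 3 -- 7
  Match 4 -- 8
  No augmenting path remains.

Step 3: Verify this is maximum:
  Matching size 4 = min(|L|, |R|) = min(4, 4), which is an upper bound, so this matching is maximum.

Maximum matching: {(1,5), (2,6), (3,7), (4,8)}
Size: 4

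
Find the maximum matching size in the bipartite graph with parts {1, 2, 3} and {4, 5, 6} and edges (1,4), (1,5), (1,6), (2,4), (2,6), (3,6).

Step 1: List the neighbors of each left vertex:
  1: 4, 5, 6
  2: 4, 6
  3: 6

Step 2: Greedily match left vertices, then look for augmenting paths:
  Match 1 -- 5
  Match 2 -- 4
  Match 3 -- 6
  No augmenting path remains.

Step 3: Verify this is maximum:
  Matching size 3 = min(|L|, |R|) = min(3, 3), which is an upper bound, so this matching is maximum.

Maximum matching: {(1,5), (2,4), (3,6)}
Size: 3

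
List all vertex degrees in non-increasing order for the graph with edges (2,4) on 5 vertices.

Step 1: Count edges incident to each vertex:
  deg(1) = 0 (neighbors: none)
  deg(2) = 1 (neighbors: 4)
  deg(3) = 0 (neighbors: none)
  deg(4) = 1 (neighbors: 2)
  deg(5) = 0 (neighbors: none)

Step 2: Sort degrees in non-increasing order:
  Degrees: [0, 1, 0, 1, 0] -> sorted: [1, 1, 0, 0, 0]

Degree sequence: [1, 1, 0, 0, 0]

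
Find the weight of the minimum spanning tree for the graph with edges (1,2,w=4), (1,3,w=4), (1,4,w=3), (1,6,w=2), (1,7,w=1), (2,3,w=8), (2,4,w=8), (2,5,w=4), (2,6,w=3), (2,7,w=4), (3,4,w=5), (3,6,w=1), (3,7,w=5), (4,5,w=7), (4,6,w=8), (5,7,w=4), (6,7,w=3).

Apply Kruskal's algorithm (sort edges by weight, add if no cycle):

Sorted edges by weight:
  (1,7) w=1
  (3,6) w=1
  (1,6) w=2
  (1,4) w=3
  (2,6) w=3
  (6,7) w=3
  (1,2) w=4
  (1,3) w=4
  (2,7) w=4
  (2,5) w=4
  (5,7) w=4
  (3,4) w=5
  (3,7) w=5
  (4,5) w=7
  (2,4) w=8
  (2,3) w=8
  (4,6) w=8

Add edge (1,7) w=1 -- no cycle. Running total: 1
Add edge (3,6) w=1 -- no cycle. Running total: 2
Add edge (1,6) w=2 -- no cycle. Running total: 4
Add edge (1,4) w=3 -- no cycle. Running total: 7
Add edge (2,6) w=3 -- no cycle. Running total: 10
Skip edge (6,7) w=3 -- would create cycle
Skip edge (1,2) w=4 -- would create cycle
Skip edge (1,3) w=4 -- would create cycle
Skip edge (2,7) w=4 -- would create cycle
Add edge (2,5) w=4 -- no cycle. Running total: 14

MST edges: (1,7,w=1), (3,6,w=1), (1,6,w=2), (1,4,w=3), (2,6,w=3), (2,5,w=4)
Total MST weight: 1 + 1 + 2 + 3 + 3 + 4 = 14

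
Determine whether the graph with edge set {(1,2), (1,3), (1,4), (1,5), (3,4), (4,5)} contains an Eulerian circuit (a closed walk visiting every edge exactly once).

Step 1: Find the degree of each vertex:
  deg(1) = 4
  deg(2) = 1
  deg(3) = 2
  deg(4) = 3
  deg(5) = 2

Step 2: Count vertices with odd degree:
  Odd-degree vertices: 2, 4 (2 total)

Step 3: Apply Euler's theorem:
  - Eulerian circuit exists iff graph is connected and all vertices have even degree
  - Eulerian path exists iff graph is connected and has 0 or 2 odd-degree vertices

Graph is connected with exactly 2 odd-degree vertices (2, 4).
Eulerian path exists (starting and ending at the odd-degree vertices), but no Eulerian circuit.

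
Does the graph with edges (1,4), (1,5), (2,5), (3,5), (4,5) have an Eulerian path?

Step 1: Find the degree of each vertex:
  deg(1) = 2
  deg(2) = 1
  deg(3) = 1
  deg(4) = 2
  deg(5) = 4

Step 2: Count vertices with odd degree:
  Odd-degree vertices: 2, 3 (2 total)

Step 3: Apply Euler's theorem:
  - Eulerian circuit exists iff graph is connected and all vertices have even degree
  - Eulerian path exists iff graph is connected and has 0 or 2 odd-degree vertices

Graph is connected with exactly 2 odd-degree vertices (2, 3).
Eulerian path exists (starting and ending at the odd-degree vertices), but no Eulerian circuit.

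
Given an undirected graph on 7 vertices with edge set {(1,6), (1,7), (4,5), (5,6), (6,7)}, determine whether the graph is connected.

Step 1: Build adjacency list from edges:
  1: 6, 7
  2: (none)
  3: (none)
  4: 5
  5: 4, 6
  6: 1, 5, 7
  7: 1, 6

Step 2: Run BFS/DFS from vertex 1:
  Visited: {1, 6, 7, 5, 4}
  Reached 5 of 7 vertices

Step 3: Only 5 of 7 vertices reached. Graph is disconnected.
Connected components: {1, 4, 5, 6, 7}, {2}, {3}
Answer: No, the graph is not connected (3 components).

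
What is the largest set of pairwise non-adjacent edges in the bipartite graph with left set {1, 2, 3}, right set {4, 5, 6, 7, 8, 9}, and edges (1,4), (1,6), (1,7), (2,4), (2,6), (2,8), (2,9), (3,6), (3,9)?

Step 1: List the neighbors of each left vertex:
  1: 4, 6, 7
  2: 4, 6, 8, 9
  3: 6, 9

Step 2: Greedily match left vertices, then look for augmenting paths:
  Match 1 -- 4
  Match 2 -- 6
  Match 3 -- 9
  No augmenting path remains.

Step 3: Verify this is maximum:
  Matching size 3 = min(|L|, |R|) = min(3, 6), which is an upper bound, so this matching is maximum.

Maximum matching: {(1,4), (2,6), (3,9)}
Size: 3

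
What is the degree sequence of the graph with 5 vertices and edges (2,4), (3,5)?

Step 1: Count edges incident to each vertex:
  deg(1) = 0 (neighbors: none)
  deg(2) = 1 (neighbors: 4)
  deg(3) = 1 (neighbors: 5)
  deg(4) = 1 (neighbors: 2)
  deg(5) = 1 (neighbors: 3)

Step 2: Sort degrees in non-increasing order:
  Degrees: [0, 1, 1, 1, 1] -> sorted: [1, 1, 1, 1, 0]

Degree sequence: [1, 1, 1, 1, 0]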